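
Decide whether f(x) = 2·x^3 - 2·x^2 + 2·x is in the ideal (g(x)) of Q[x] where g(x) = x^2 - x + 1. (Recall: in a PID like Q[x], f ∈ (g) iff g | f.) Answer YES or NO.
YES

In Q[x] the ideal (g) consists of all multiples of g, so f ∈ (g) iff g | f, i.e. iff the remainder of f on division by g is 0. Divide f by g (g is monic, so eliminate the leading term of the running remainder at each step):
  leading term 2·x^3: subtract (2·x)·g(x) = 2·x^3 - 2·x^2 + 2·x, leaving 0
The remainder is 0, so f(x) = g(x) · h(x) with h(x) = 2·x. Hence g | f, i.e. f ∈ (g).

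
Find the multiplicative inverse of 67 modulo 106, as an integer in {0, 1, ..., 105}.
67^(−1) ≡ 19 (mod 106)

Apply the extended Euclidean algorithm to (106, 67), tracking rows (r, s, t) with s·106 + t·67 = r. Each division r_prev = q·r_cur + r_new produces the new row as (previous row) − q·(current row):
  row A: (106, 1, 0)   [1·106 + 0·67 = 106]
  row B: (67, 0, 1)   [0·106 + 1·67 = 67]
  106 = 1·67 + 39   → row C = row A − 1·row B = (39, 1, −1)   [check: 1·106 − 1·67 = 39]
  67 = 1·39 + 28   → row D = row B − 1·row C = (28, −1, 2)   [check: −1·106 + 2·67 = 28]
  39 = 1·28 + 11   → row E = row C − 1·row D = (11, 2, −3)   [check: 2·106 − 3·67 = 11]
  28 = 2·11 + 6   → row F = row D − 2·row E = (6, −5, 8)   [check: −5·106 + 8·67 = 6]
  11 = 1·6 + 5   → row G = row E − 1·row F = (5, 7, −11)   [check: 7·106 − 11·67 = 5]
  6 = 1·5 + 1   → row H = row F − 1·row G = (1, −12, 19)   [check: −12·106 + 19·67 = 1]
  5 = 5·1 + 0   → remainder 0, stop. gcd = 1 (last nonzero row H).
The gcd is 1, so 67 is invertible mod 106. The last nonzero row gives −12·106 + 19·67 = 1, so t = 19. So 67^(−1) ≡ 19 (mod 106). Verify: 67 · 19 = 1273 ≡ 1 (mod 106). ✓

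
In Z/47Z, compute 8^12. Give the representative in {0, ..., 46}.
14

Use repeated squaring. Binary(12) = 1100. Walk through the bits of the exponent 12 left-to-right: at each bit after the leading one, square the running value, then multiply by 8 if the bit is 1 (always reducing mod 47):
  bit 1 = 1 (leading): start with 8.
  bit 2 = 1: square 8^2 = 64 ≡ 17; bit is 1, so multiply 17·8 = 136 ≡ 42 (mod 47).
  bit 3 = 0: square 42^2 = 1764 ≡ 25 (mod 47).
  bit 4 = 0: square 25^2 = 625 ≡ 14 (mod 47).
Final value: 8^12 ≡ 14 (mod 47).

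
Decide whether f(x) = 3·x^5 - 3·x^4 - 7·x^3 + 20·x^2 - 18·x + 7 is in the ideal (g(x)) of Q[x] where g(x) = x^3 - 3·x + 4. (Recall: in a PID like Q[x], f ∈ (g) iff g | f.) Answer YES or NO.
NO

In Q[x] the ideal (g) consists of all multiples of g, so f ∈ (g) iff g | f, i.e. iff the remainder of f on division by g is 0. Divide f by g (g is monic, so eliminate the leading term of the running remainder at each step):
  leading term 3·x^5: subtract (3·x^2)·g(x) = 3·x^5 - 9·x^3 + 12·x^2, leaving -3·x^4 + 2·x^3 + 8·x^2 - 18·x + 7
  leading term -3·x^4: subtract (-3·x)·g(x) = -3·x^4 + 9·x^2 - 12·x, leaving 2·x^3 - x^2 - 6·x + 7
  leading term 2·x^3: subtract (2)·g(x) = 2·x^3 - 6·x + 8, leaving -x^2 - 1
The remainder r(x) = -x^2 - 1 ≠ 0 (and deg r < deg g), so g ∤ f, i.e. f ∉ (g).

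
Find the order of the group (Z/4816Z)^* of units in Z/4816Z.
|(Z/4816Z)^*| = 2016

(Z/4816Z)^* consists of the classes a with gcd(a, 4816) = 1, so its order is φ(4816). φ is multiplicative, with φ(p^e) = p^e − p^(e−1). Factorise 4816 = 2^4 · 7 · 43. Then
  φ(4816) = (2^4 − 2^3) · (7 − 1) · (43 − 1) = 8 · 6 · 42 = 2016.
Thus |(Z/4816Z)^*| = 2016.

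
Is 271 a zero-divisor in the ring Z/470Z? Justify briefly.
NO

gcd(271, 470) = 1, so 271 is a unit in Z/470Z (it has a multiplicative inverse). A unit cannot be a zero-divisor: if 271·b ≡ 0 then multiplying both sides by 271^(−1) gives b ≡ 0. So 271 is not a zero-divisor.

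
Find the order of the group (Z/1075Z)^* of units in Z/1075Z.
(Z/1075Z)^* consists of the classes a with gcd(a, 1075) = 1, so its order is φ(1075). φ is multiplicative, with φ(p^e) = p^e − p^(e−1). Factorise 1075 = 5^2 · 43. Then
  φ(1075) = (5^2 − 5^1) · (43 − 1) = 20 · 42 = 840.
Thus |(Z/1075Z)^*| = 840.

Final answer: |(Z/1075Z)^*| = 840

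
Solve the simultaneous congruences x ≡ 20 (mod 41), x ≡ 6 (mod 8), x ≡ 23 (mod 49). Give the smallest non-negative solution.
The moduli 41, 8, 49 are pairwise coprime, so by the CRT there is a unique solution mod 41·8·49 = 16072.
Solve by successive substitution. Start with x ≡ 20 (mod 41).
  Combine with x ≡ 6 (mod 8): write x = 20 + 41·t and require 20 + 41·t ≡ 6 (mod 8), i.e. 41·t ≡ 6 − 20 ≡ 2 (mod 8). Since 41^(−1) ≡ 1 (mod 8) (41 ≡ 1 (mod 8)), t ≡ 1·2 ≡ 2 (mod 8). So x ≡ 20 + 41·2 = 102 (mod 328).
  Combine with x ≡ 23 (mod 49): write x = 102 + 328·t and require 102 + 328·t ≡ 23 (mod 49), i.e. 328·t ≡ 23 − 102 ≡ 19 (mod 49). Since 328^(−1) ≡ 13 (mod 49) (328 ≡ 34 (mod 49)), t ≡ 13·19 ≡ 2 (mod 49). So x ≡ 102 + 328·2 = 758 (mod 16072).
Unique solution in [0, 16072): x = 758.

Final answer: x ≡ 758 (mod 16072); the representative in [0, 16072) is 758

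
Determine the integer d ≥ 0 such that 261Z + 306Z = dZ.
(261, 306) = (9); d = 9

In the PID Z, (a, b) is generated by gcd(a, b). Compute gcd(306, 261) with the extended Euclidean algorithm, tracking rows (r, s, t) with s·306 + t·261 = r:
  row A: (306, 1, 0)   [1·306 + 0·261 = 306]
  row B: (261, 0, 1)   [0·306 + 1·261 = 261]
  306 = 1·261 + 45   → row C = row A − 1·row B = (45, 1, −1)   [check: 1·306 − 1·261 = 45]
  261 = 5·45 + 36   → row D = row B − 5·row C = (36, −5, 6)   [check: −5·306 + 6·261 = 36]
  45 = 1·36 + 9   → row E = row C − 1·row D = (9, 6, −7)   [check: 6·306 − 7·261 = 9]
  36 = 4·9 + 0   → remainder 0, stop. gcd = 9 (last nonzero row E).
So gcd(261, 306) = 9, with Bézout identity 6·306 − 7·261 = 9. Containment (⊇): the Bézout identity exhibits 9 as an element of (261, 306), giving (9) ⊆ (261, 306). Containment (⊆): since 9 | 261 and 9 | 306 (261 = 9·29, 306 = 9·34), every Z-linear combination of 261 and 306 is divisible by 9, so (261, 306) ⊆ (9). Therefore (261, 306) = (9), d = 9.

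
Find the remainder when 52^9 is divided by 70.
62

Use repeated squaring. Binary(9) = 1001. Walk through the bits of the exponent 9 left-to-right: at each bit after the leading one, square the running value, then multiply by 52 if the bit is 1 (always reducing mod 70):
  bit 1 = 1 (leading): start with 52.
  bit 2 = 0: square 52^2 = 2704 ≡ 44 (mod 70).
  bit 3 = 0: square 44^2 = 1936 ≡ 46 (mod 70).
  bit 4 = 1: square 46^2 = 2116 ≡ 16; bit is 1, so multiply 16·52 = 832 ≡ 62 (mod 70).
Final value: 52^9 ≡ 62 (mod 70).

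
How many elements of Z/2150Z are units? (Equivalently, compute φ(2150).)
Z/2150Z has φ(2150) = 840 units

An element a ∈ Z/2150Z is a unit iff gcd(a, 2150) = 1, so the number of units is φ(2150). φ is multiplicative, with φ(p^e) = p^e − p^(e−1). Factorise 2150 = 2 · 5^2 · 43. Then
  φ(2150) = (2 − 1) · (5^2 − 5^1) · (43 − 1) = 1 · 20 · 42 = 840.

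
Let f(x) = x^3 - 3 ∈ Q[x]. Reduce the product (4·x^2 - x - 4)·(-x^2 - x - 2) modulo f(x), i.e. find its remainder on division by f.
a · b ≡ -3·x^2 - 6·x - 1 (mod f(x))

First multiply in Q[x] without reducing: a · b = -4·x^4 - 3·x^3 - 3·x^2 + 6·x + 8. Now divide by f(x) = x^3 - 3, eliminating the leading term at each step:
  leading term -4·x^4: subtract (-4·x)·f(x) = -4·x^4 + 12·x, leaving -3·x^3 - 3·x^2 - 6·x + 8
  leading term -3·x^3: subtract (-3)·f(x) = 9 - 3·x^3, leaving -3·x^2 - 6·x - 1
The degree is now < 3, so this is the remainder. Hence a · b ≡ -3·x^2 - 6·x - 1 in Q[x]/(f).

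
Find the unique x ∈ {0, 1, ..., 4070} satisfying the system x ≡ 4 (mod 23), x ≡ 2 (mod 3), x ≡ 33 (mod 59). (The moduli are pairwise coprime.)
The moduli 23, 3, 59 are pairwise coprime, so by the CRT there is a unique solution mod 23·3·59 = 4071.
Solve by successive substitution. Start with x ≡ 4 (mod 23).
  Combine with x ≡ 2 (mod 3): write x = 4 + 23·t and require 4 + 23·t ≡ 2 (mod 3), i.e. 23·t ≡ 2 − 4 ≡ 1 (mod 3). Since 23^(−1) ≡ 2 (mod 3) (23 ≡ 2 (mod 3)), t ≡ 2·1 ≡ 2 (mod 3). So x ≡ 4 + 23·2 = 50 (mod 69).
  Combine with x ≡ 33 (mod 59): write x = 50 + 69·t and require 50 + 69·t ≡ 33 (mod 59), i.e. 69·t ≡ 33 − 50 ≡ 42 (mod 59). Since 69^(−1) ≡ 6 (mod 59) (69 ≡ 10 (mod 59)), t ≡ 6·42 ≡ 16 (mod 59). So x ≡ 50 + 69·16 = 1154 (mod 4071).
Unique solution in [0, 4071): x = 1154.

Final answer: x ≡ 1154 (mod 4071); the representative in [0, 4071) is 1154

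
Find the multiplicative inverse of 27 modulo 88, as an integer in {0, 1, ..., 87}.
27^(−1) ≡ 75 (mod 88)

Apply the extended Euclidean algorithm to (88, 27), tracking rows (r, s, t) with s·88 + t·27 = r. Each division r_prev = q·r_cur + r_new produces the new row as (previous row) − q·(current row):
  row A: (88, 1, 0)   [1·88 + 0·27 = 88]
  row B: (27, 0, 1)   [0·88 + 1·27 = 27]
  88 = 3·27 + 7   → row C = row A − 3·row B = (7, 1, −3)   [check: 1·88 − 3·27 = 7]
  27 = 3·7 + 6   → row D = row B − 3·row C = (6, −3, 10)   [check: −3·88 + 10·27 = 6]
  7 = 1·6 + 1   → row E = row C − 1·row D = (1, 4, −13)   [check: 4·88 − 13·27 = 1]
  6 = 6·1 + 0   → remainder 0, stop. gcd = 1 (last nonzero row E).
The gcd is 1, so 27 is invertible mod 88. The last nonzero row gives 4·88 − 13·27 = 1, so t = −13. So 27^(−1) ≡ −13 ≡ 75 (mod 88). Verify: 27 · 75 = 2025 ≡ 1 (mod 88). ✓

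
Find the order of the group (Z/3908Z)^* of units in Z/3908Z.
(Z/3908Z)^* consists of the classes a with gcd(a, 3908) = 1, so its order is φ(3908). φ is multiplicative, with φ(p^e) = p^e − p^(e−1). Factorise 3908 = 2^2 · 977. Then
  φ(3908) = (2^2 − 2^1) · (977 − 1) = 2 · 976 = 1952.
Thus |(Z/3908Z)^*| = 1952.

Final answer: |(Z/3908Z)^*| = 1952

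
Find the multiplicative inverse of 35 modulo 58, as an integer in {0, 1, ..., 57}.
Apply the extended Euclidean algorithm to (58, 35), tracking rows (r, s, t) with s·58 + t·35 = r. Each division r_prev = q·r_cur + r_new produces the new row as (previous row) − q·(current row):
  row A: (58, 1, 0)   [1·58 + 0·35 = 58]
  row B: (35, 0, 1)   [0·58 + 1·35 = 35]
  58 = 1·35 + 23   → row C = row A − 1·row B = (23, 1, −1)   [check: 1·58 − 1·35 = 23]
  35 = 1·23 + 12   → row D = row B − 1·row C = (12, −1, 2)   [check: −1·58 + 2·35 = 12]
  23 = 1·12 + 11   → row E = row C − 1·row D = (11, 2, −3)   [check: 2·58 − 3·35 = 11]
  12 = 1·11 + 1   → row F = row D − 1·row E = (1, −3, 5)   [check: −3·58 + 5·35 = 1]
  11 = 11·1 + 0   → remainder 0, stop. gcd = 1 (last nonzero row F).
The gcd is 1, so 35 is invertible mod 58. The last nonzero row gives −3·58 + 5·35 = 1, so t = 5. So 35^(−1) ≡ 5 (mod 58). Verify: 35 · 5 = 175 ≡ 1 (mod 58). ✓

Final answer: 35^(−1) ≡ 5 (mod 58)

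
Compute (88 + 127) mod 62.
29

Reduce the summands first: 88 ≡ 26, 127 ≡ 3 (mod 62), so 88 + 127 ≡ 26 + 3 (mod 62). 26 + 3 = 29; 29 = 0·62 + 29, so (88 + 127) mod 62 = 29.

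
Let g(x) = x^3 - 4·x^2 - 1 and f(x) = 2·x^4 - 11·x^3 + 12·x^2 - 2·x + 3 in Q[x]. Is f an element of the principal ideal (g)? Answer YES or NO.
YES

In Q[x] the ideal (g) consists of all multiples of g, so f ∈ (g) iff g | f, i.e. iff the remainder of f on division by g is 0. Divide f by g (g is monic, so eliminate the leading term of the running remainder at each step):
  leading term 2·x^4: subtract (2·x)·g(x) = 2·x^4 - 8·x^3 - 2·x, leaving -3·x^3 + 12·x^2 + 3
  leading term -3·x^3: subtract (-3)·g(x) = -3·x^3 + 12·x^2 + 3, leaving 0
The remainder is 0, so f(x) = g(x) · h(x) with h(x) = 2·x - 3. Hence g | f, i.e. f ∈ (g).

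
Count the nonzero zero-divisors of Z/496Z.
In Z/496Z each nonzero element is either a unit (gcd with 496 is 1) or a zero-divisor (gcd > 1). The number of units is φ(496): factorise 496 = 2^4 · 31, so φ(496) = (2^4 − 2^3) · (31 − 1) = 8 · 30 = 240. The nonzero elements number 496 − 1 = 495. Hence the nonzero zero-divisors number 495 − 240 = 255.

Final answer: Z/496Z has 255 nonzero zero-divisors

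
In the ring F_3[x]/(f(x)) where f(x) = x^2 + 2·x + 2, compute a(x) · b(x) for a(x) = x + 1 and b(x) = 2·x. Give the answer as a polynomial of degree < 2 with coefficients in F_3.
a · b ≡ x + 2 (mod f(x))

Multiply as integer polynomials: a · b = 2·x^2 + 2·x. Reducing coefficients mod 3: a · b ≡ 2·x^2 + 2·x. Now divide by f(x) = x^2 + 2·x + 2 in F_3[x], eliminating the leading term at each step:
  leading term 2·x^2: subtract (2)·f(x) = 2·x^2 + x + 1, leaving x + 2 (coefficients mod 3)
The degree is now < 2, so this is the remainder. Hence a · b ≡ x + 2 in F_3[x]/(f).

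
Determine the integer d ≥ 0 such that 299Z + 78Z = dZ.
(299, 78) = (13); d = 13

In the PID Z, (a, b) is generated by gcd(a, b). Compute gcd(299, 78) with the extended Euclidean algorithm, tracking rows (r, s, t) with s·299 + t·78 = r:
  row A: (299, 1, 0)   [1·299 + 0·78 = 299]
  row B: (78, 0, 1)   [0·299 + 1·78 = 78]
  299 = 3·78 + 65   → row C = row A − 3·row B = (65, 1, −3)   [check: 1·299 − 3·78 = 65]
  78 = 1·65 + 13   → row D = row B − 1·row C = (13, −1, 4)   [check: −1·299 + 4·78 = 13]
  65 = 5·13 + 0   → remainder 0, stop. gcd = 13 (last nonzero row D).
So gcd(299, 78) = 13, with Bézout identity −1·299 + 4·78 = 13. Containment (⊇): the Bézout identity exhibits 13 as an element of (299, 78), giving (13) ⊆ (299, 78). Containment (⊆): since 13 | 299 and 13 | 78 (299 = 13·23, 78 = 13·6), every Z-linear combination of 299 and 78 is divisible by 13, so (299, 78) ⊆ (13). Therefore (299, 78) = (13), d = 13.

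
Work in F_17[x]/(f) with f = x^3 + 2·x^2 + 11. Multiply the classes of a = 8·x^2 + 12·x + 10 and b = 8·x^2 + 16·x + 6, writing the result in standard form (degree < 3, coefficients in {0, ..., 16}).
a · b ≡ 9·x^2 + 4·x + 7 (mod f(x))

Multiply as integer polynomials: a · b = 64·x^4 + 224·x^3 + 320·x^2 + 232·x + 60. Reducing coefficients mod 17: a · b ≡ 13·x^4 + 3·x^3 + 14·x^2 + 11·x + 9. Now divide by f(x) = x^3 + 2·x^2 + 11 in F_17[x], eliminating the leading term at each step:
  leading term 13·x^4: subtract (13·x)·f(x) = 13·x^4 + 9·x^3 + 7·x, leaving 11·x^3 + 14·x^2 + 4·x + 9 (coefficients mod 17)
  leading term 11·x^3: subtract (11)·f(x) = 11·x^3 + 5·x^2 + 2, leaving 9·x^2 + 4·x + 7 (coefficients mod 17)
The degree is now < 3, so this is the remainder. Hence a · b ≡ 9·x^2 + 4·x + 7 in F_17[x]/(f).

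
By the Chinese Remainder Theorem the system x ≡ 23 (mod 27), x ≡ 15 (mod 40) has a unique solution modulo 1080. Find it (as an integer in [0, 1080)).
x ≡ 455 (mod 1080); the representative in [0, 1080) is 455

The moduli 27, 40 are pairwise coprime, so by the CRT there is a unique solution mod 27·40 = 1080.
Solve by successive substitution. Start with x ≡ 23 (mod 27).
  Combine with x ≡ 15 (mod 40): write x = 23 + 27·t and require 23 + 27·t ≡ 15 (mod 40), i.e. 27·t ≡ 15 − 23 ≡ 32 (mod 40). Since 27^(−1) ≡ 3 (mod 40), t ≡ 3·32 ≡ 16 (mod 40). So x ≡ 23 + 27·16 = 455 (mod 1080).
Unique solution in [0, 1080): x = 455.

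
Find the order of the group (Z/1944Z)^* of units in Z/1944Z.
(Z/1944Z)^* consists of the classes a with gcd(a, 1944) = 1, so its order is φ(1944). φ is multiplicative, with φ(p^e) = p^e − p^(e−1). Factorise 1944 = 2^3 · 3^5. Then
  φ(1944) = (2^3 − 2^2) · (3^5 − 3^4) = 4 · 162 = 648.
Thus |(Z/1944Z)^*| = 648.

Final answer: |(Z/1944Z)^*| = 648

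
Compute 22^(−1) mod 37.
Apply the extended Euclidean algorithm to (37, 22), tracking rows (r, s, t) with s·37 + t·22 = r. Each division r_prev = q·r_cur + r_new produces the new row as (previous row) − q·(current row):
  row A: (37, 1, 0)   [1·37 + 0·22 = 37]
  row B: (22, 0, 1)   [0·37 + 1·22 = 22]
  37 = 1·22 + 15   → row C = row A − 1·row B = (15, 1, −1)   [check: 1·37 − 1·22 = 15]
  22 = 1·15 + 7   → row D = row B − 1·row C = (7, −1, 2)   [check: −1·37 + 2·22 = 7]
  15 = 2·7 + 1   → row E = row C − 2·row D = (1, 3, −5)   [check: 3·37 − 5·22 = 1]
  7 = 7·1 + 0   → remainder 0, stop. gcd = 1 (last nonzero row E).
The gcd is 1, so 22 is invertible mod 37. The last nonzero row gives 3·37 − 5·22 = 1, so t = −5. So 22^(−1) ≡ −5 ≡ 32 (mod 37). Verify: 22 · 32 = 704 ≡ 1 (mod 37). ✓

Final answer: 22^(−1) ≡ 32 (mod 37)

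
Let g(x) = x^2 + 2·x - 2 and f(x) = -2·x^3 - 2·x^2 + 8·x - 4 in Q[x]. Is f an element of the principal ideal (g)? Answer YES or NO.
In Q[x] the ideal (g) consists of all multiples of g, so f ∈ (g) iff g | f, i.e. iff the remainder of f on division by g is 0. Divide f by g (g is monic, so eliminate the leading term of the running remainder at each step):
  leading term -2·x^3: subtract (-2·x)·g(x) = -2·x^3 - 4·x^2 + 4·x, leaving 2·x^2 + 4·x - 4
  leading term 2·x^2: subtract (2)·g(x) = 2·x^2 + 4·x - 4, leaving 0
The remainder is 0, so f(x) = g(x) · h(x) with h(x) = 2 - 2·x. Hence g | f, i.e. f ∈ (g).

Final answer: YES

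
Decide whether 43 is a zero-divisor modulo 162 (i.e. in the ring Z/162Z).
NO

gcd(43, 162) = 1, so 43 is a unit in Z/162Z (it has a multiplicative inverse). A unit cannot be a zero-divisor: if 43·b ≡ 0 then multiplying both sides by 43^(−1) gives b ≡ 0. So 43 is not a zero-divisor.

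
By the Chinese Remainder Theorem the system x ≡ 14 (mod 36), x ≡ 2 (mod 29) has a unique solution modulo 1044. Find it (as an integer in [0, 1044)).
x ≡ 698 (mod 1044); the representative in [0, 1044) is 698

The moduli 36, 29 are pairwise coprime, so by the CRT there is a unique solution mod 36·29 = 1044.
Solve by successive substitution. Start with x ≡ 14 (mod 36).
  Combine with x ≡ 2 (mod 29): write x = 14 + 36·t and require 14 + 36·t ≡ 2 (mod 29), i.e. 36·t ≡ 2 − 14 ≡ 17 (mod 29). Since 36^(−1) ≡ 25 (mod 29) (36 ≡ 7 (mod 29)), t ≡ 25·17 ≡ 19 (mod 29). So x ≡ 14 + 36·19 = 698 (mod 1044).
Unique solution in [0, 1044): x = 698.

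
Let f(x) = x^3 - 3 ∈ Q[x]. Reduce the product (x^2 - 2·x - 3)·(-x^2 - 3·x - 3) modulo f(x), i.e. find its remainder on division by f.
a · b ≡ 6·x^2 + 12·x + 6 (mod f(x))

First multiply in Q[x] without reducing: a · b = -x^4 - x^3 + 6·x^2 + 15·x + 9. Now divide by f(x) = x^3 - 3, eliminating the leading term at each step:
  leading term -x^4: subtract (-x)·f(x) = -x^4 + 3·x, leaving -x^3 + 6·x^2 + 12·x + 9
  leading term -x^3: subtract (-1)·f(x) = 3 - x^3, leaving 6·x^2 + 12·x + 6
The degree is now < 3, so this is the remainder. Hence a · b ≡ 6·x^2 + 12·x + 6 in Q[x]/(f).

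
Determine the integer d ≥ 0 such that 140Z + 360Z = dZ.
In the PID Z, (a, b) is generated by gcd(a, b). Compute gcd(360, 140) with the extended Euclidean algorithm, tracking rows (r, s, t) with s·360 + t·140 = r:
  row A: (360, 1, 0)   [1·360 + 0·140 = 360]
  row B: (140, 0, 1)   [0·360 + 1·140 = 140]
  360 = 2·140 + 80   → row C = row A − 2·row B = (80, 1, −2)   [check: 1·360 − 2·140 = 80]
  140 = 1·80 + 60   → row D = row B − 1·row C = (60, −1, 3)   [check: −1·360 + 3·140 = 60]
  80 = 1·60 + 20   → row E = row C − 1·row D = (20, 2, −5)   [check: 2·360 − 5·140 = 20]
  60 = 3·20 + 0   → remainder 0, stop. gcd = 20 (last nonzero row E).
So gcd(140, 360) = 20, with Bézout identity 2·360 − 5·140 = 20. Containment (⊇): the Bézout identity exhibits 20 as an element of (140, 360), giving (20) ⊆ (140, 360). Containment (⊆): since 20 | 140 and 20 | 360 (140 = 20·7, 360 = 20·18), every Z-linear combination of 140 and 360 is divisible by 20, so (140, 360) ⊆ (20). Therefore (140, 360) = (20), d = 20.

Final answer: (140, 360) = (20); d = 20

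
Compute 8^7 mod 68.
Use repeated squaring. Binary(7) = 111. Walk through the bits of the exponent 7 left-to-right: at each bit after the leading one, square the running value, then multiply by 8 if the bit is 1 (always reducing mod 68):
  bit 1 = 1 (leading): start with 8.
  bit 2 = 1: square 8^2 = 64; bit is 1, so multiply 64·8 = 512 ≡ 36 (mod 68).
  bit 3 = 1: square 36^2 = 1296 ≡ 4; bit is 1, so multiply 4·8 = 32 (mod 68).
Final value: 8^7 ≡ 32 (mod 68).

Final answer: 32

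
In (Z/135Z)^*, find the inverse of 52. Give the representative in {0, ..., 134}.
52^(−1) ≡ 13 (mod 135)

Apply the extended Euclidean algorithm to (135, 52), tracking rows (r, s, t) with s·135 + t·52 = r. Each division r_prev = q·r_cur + r_new produces the new row as (previous row) − q·(current row):
  row A: (135, 1, 0)   [1·135 + 0·52 = 135]
  row B: (52, 0, 1)   [0·135 + 1·52 = 52]
  135 = 2·52 + 31   → row C = row A − 2·row B = (31, 1, −2)   [check: 1·135 − 2·52 = 31]
  52 = 1·31 + 21   → row D = row B − 1·row C = (21, −1, 3)   [check: −1·135 + 3·52 = 21]
  31 = 1·21 + 10   → row E = row C − 1·row D = (10, 2, −5)   [check: 2·135 − 5·52 = 10]
  21 = 2·10 + 1   → row F = row D − 2·row E = (1, −5, 13)   [check: −5·135 + 13·52 = 1]
  10 = 10·1 + 0   → remainder 0, stop. gcd = 1 (last nonzero row F).
The gcd is 1, so 52 is invertible mod 135. The last nonzero row gives −5·135 + 13·52 = 1, so t = 13. So 52^(−1) ≡ 13 (mod 135). Verify: 52 · 13 = 676 ≡ 1 (mod 135). ✓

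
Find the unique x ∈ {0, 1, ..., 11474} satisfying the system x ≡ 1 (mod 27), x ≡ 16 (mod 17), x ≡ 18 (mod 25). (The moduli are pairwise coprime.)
The moduli 27, 17, 25 are pairwise coprime, so by the CRT there is a unique solution mod 27·17·25 = 11475.
Solve by successive substitution. Start with x ≡ 1 (mod 27).
  Combine with x ≡ 16 (mod 17): write x = 1 + 27·t and require 1 + 27·t ≡ 16 (mod 17), i.e. 27·t ≡ 16 − 1 ≡ 15 (mod 17). Since 27^(−1) ≡ 12 (mod 17) (27 ≡ 10 (mod 17)), t ≡ 12·15 ≡ 10 (mod 17). So x ≡ 1 + 27·10 = 271 (mod 459).
  Combine with x ≡ 18 (mod 25): write x = 271 + 459·t and require 271 + 459·t ≡ 18 (mod 25), i.e. 459·t ≡ 18 − 271 ≡ 22 (mod 25). Since 459^(−1) ≡ 14 (mod 25) (459 ≡ 9 (mod 25)), t ≡ 14·22 ≡ 8 (mod 25). So x ≡ 271 + 459·8 = 3943 (mod 11475).
Unique solution in [0, 11475): x = 3943.

Final answer: x ≡ 3943 (mod 11475); the representative in [0, 11475) is 3943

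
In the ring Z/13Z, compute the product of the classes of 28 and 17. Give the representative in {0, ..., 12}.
8

Reduce the factors first: 28 ≡ 2, 17 ≡ 4 (mod 13), so 28 · 17 ≡ 2 · 4 (mod 13). 2 · 4 = 8. Dividing by 13: 8 = 0·13 + 8. So (28 · 17) mod 13 = 8.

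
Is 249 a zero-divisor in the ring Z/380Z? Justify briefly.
gcd(249, 380) = 1, so 249 is a unit in Z/380Z (it has a multiplicative inverse). A unit cannot be a zero-divisor: if 249·b ≡ 0 then multiplying both sides by 249^(−1) gives b ≡ 0. So 249 is not a zero-divisor.

Final answer: NO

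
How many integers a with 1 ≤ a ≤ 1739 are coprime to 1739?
The number of a ∈ {1, ..., 1739} with gcd(a, 1739) = 1 is by definition Euler's totient φ(1739). φ is multiplicative, with φ(p^e) = p^e − p^(e−1). Factorise 1739 = 37 · 47. Then
  φ(1739) = (37 − 1) · (47 − 1) = 36 · 46 = 1656.
So there are 1656 such integers.

Final answer: 1656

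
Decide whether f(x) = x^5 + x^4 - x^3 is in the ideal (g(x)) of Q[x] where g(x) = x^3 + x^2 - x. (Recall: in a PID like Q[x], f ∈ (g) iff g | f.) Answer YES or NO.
YES

In Q[x] the ideal (g) consists of all multiples of g, so f ∈ (g) iff g | f, i.e. iff the remainder of f on division by g is 0. Divide f by g (g is monic, so eliminate the leading term of the running remainder at each step):
  leading term x^5: subtract (x^2)·g(x) = x^5 + x^4 - x^3, leaving 0
The remainder is 0, so f(x) = g(x) · h(x) with h(x) = x^2. Hence g | f, i.e. f ∈ (g).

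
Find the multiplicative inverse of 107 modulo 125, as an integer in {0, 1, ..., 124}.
Apply the extended Euclidean algorithm to (125, 107), tracking rows (r, s, t) with s·125 + t·107 = r. Each division r_prev = q·r_cur + r_new produces the new row as (previous row) − q·(current row):
  row A: (125, 1, 0)   [1·125 + 0·107 = 125]
  row B: (107, 0, 1)   [0·125 + 1·107 = 107]
  125 = 1·107 + 18   → row C = row A − 1·row B = (18, 1, −1)   [check: 1·125 − 1·107 = 18]
  107 = 5·18 + 17   → row D = row B − 5·row C = (17, −5, 6)   [check: −5·125 + 6·107 = 17]
  18 = 1·17 + 1   → row E = row C − 1·row D = (1, 6, −7)   [check: 6·125 − 7·107 = 1]
  17 = 17·1 + 0   → remainder 0, stop. gcd = 1 (last nonzero row E).
The gcd is 1, so 107 is invertible mod 125. The last nonzero row gives 6·125 − 7·107 = 1, so t = −7. So 107^(−1) ≡ −7 ≡ 118 (mod 125). Verify: 107 · 118 = 12626 ≡ 1 (mod 125). ✓

Final answer: 107^(−1) ≡ 118 (mod 125)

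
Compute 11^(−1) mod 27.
11^(−1) ≡ 5 (mod 27)

Apply the extended Euclidean algorithm to (27, 11), tracking rows (r, s, t) with s·27 + t·11 = r. Each division r_prev = q·r_cur + r_new produces the new row as (previous row) − q·(current row):
  row A: (27, 1, 0)   [1·27 + 0·11 = 27]
  row B: (11, 0, 1)   [0·27 + 1·11 = 11]
  27 = 2·11 + 5   → row C = row A − 2·row B = (5, 1, −2)   [check: 1·27 − 2·11 = 5]
  11 = 2·5 + 1   → row D = row B − 2·row C = (1, −2, 5)   [check: −2·27 + 5·11 = 1]
  5 = 5·1 + 0   → remainder 0, stop. gcd = 1 (last nonzero row D).
The gcd is 1, so 11 is invertible mod 27. The last nonzero row gives −2·27 + 5·11 = 1, so t = 5. So 11^(−1) ≡ 5 (mod 27). Verify: 11 · 5 = 55 ≡ 1 (mod 27). ✓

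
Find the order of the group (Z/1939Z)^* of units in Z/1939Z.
|(Z/1939Z)^*| = 1656

(Z/1939Z)^* consists of the classes a with gcd(a, 1939) = 1, so its order is φ(1939). φ is multiplicative, with φ(p^e) = p^e − p^(e−1). Factorise 1939 = 7 · 277. Then
  φ(1939) = (7 − 1) · (277 − 1) = 6 · 276 = 1656.
Thus |(Z/1939Z)^*| = 1656.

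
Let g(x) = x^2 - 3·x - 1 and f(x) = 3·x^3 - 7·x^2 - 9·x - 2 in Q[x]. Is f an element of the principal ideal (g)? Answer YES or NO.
In Q[x] the ideal (g) consists of all multiples of g, so f ∈ (g) iff g | f, i.e. iff the remainder of f on division by g is 0. Divide f by g (g is monic, so eliminate the leading term of the running remainder at each step):
  leading term 3·x^3: subtract (3·x)·g(x) = 3·x^3 - 9·x^2 - 3·x, leaving 2·x^2 - 6·x - 2
  leading term 2·x^2: subtract (2)·g(x) = 2·x^2 - 6·x - 2, leaving 0
The remainder is 0, so f(x) = g(x) · h(x) with h(x) = 3·x + 2. Hence g | f, i.e. f ∈ (g).

Final answer: YES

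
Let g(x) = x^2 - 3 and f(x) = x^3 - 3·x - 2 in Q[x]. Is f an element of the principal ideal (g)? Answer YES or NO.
In Q[x] the ideal (g) consists of all multiples of g, so f ∈ (g) iff g | f, i.e. iff the remainder of f on division by g is 0. Divide f by g (g is monic, so eliminate the leading term of the running remainder at each step):
  leading term x^3: subtract (x)·g(x) = x^3 - 3·x, leaving -2
The remainder r(x) = -2 ≠ 0 (and deg r < deg g), so g ∤ f, i.e. f ∉ (g).

Final answer: NO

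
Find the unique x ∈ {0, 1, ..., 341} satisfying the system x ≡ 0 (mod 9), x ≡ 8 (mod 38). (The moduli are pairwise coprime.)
x ≡ 198 (mod 342); the representative in [0, 342) is 198

The moduli 9, 38 are pairwise coprime, so by the CRT there is a unique solution mod 9·38 = 342.
Solve by successive substitution. Start with x ≡ 0 (mod 9).
  Combine with x ≡ 8 (mod 38): write x = 9·t and require 9·t ≡ 8 (mod 38). Since 9^(−1) ≡ 17 (mod 38), t ≡ 17·8 ≡ 22 (mod 38). So x ≡ 9·22 = 198 (mod 342).
Unique solution in [0, 342): x = 198.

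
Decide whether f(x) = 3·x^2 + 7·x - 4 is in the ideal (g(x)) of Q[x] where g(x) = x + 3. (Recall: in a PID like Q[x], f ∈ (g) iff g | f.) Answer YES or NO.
In Q[x] the ideal (g) consists of all multiples of g, so f ∈ (g) iff g | f, i.e. iff the remainder of f on division by g is 0. Divide f by g (g is monic, so eliminate the leading term of the running remainder at each step):
  leading term 3·x^2: subtract (3·x)·g(x) = 3·x^2 + 9·x, leaving -2·x - 4
  leading term -2·x: subtract (-2)·g(x) = -2·x - 6, leaving 2
The remainder r(x) = 2 ≠ 0 (and deg r < deg g), so g ∤ f, i.e. f ∉ (g).

Final answer: NO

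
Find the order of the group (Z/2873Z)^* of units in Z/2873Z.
(Z/2873Z)^* consists of the classes a with gcd(a, 2873) = 1, so its order is φ(2873). φ is multiplicative, with φ(p^e) = p^e − p^(e−1). Factorise 2873 = 13^2 · 17. Then
  φ(2873) = (13^2 − 13^1) · (17 − 1) = 156 · 16 = 2496.
Thus |(Z/2873Z)^*| = 2496.

Final answer: |(Z/2873Z)^*| = 2496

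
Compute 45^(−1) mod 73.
45^(−1) ≡ 13 (mod 73)

Apply the extended Euclidean algorithm to (73, 45), tracking rows (r, s, t) with s·73 + t·45 = r. Each division r_prev = q·r_cur + r_new produces the new row as (previous row) − q·(current row):
  row A: (73, 1, 0)   [1·73 + 0·45 = 73]
  row B: (45, 0, 1)   [0·73 + 1·45 = 45]
  73 = 1·45 + 28   → row C = row A − 1·row B = (28, 1, −1)   [check: 1·73 − 1·45 = 28]
  45 = 1·28 + 17   → row D = row B − 1·row C = (17, −1, 2)   [check: −1·73 + 2·45 = 17]
  28 = 1·17 + 11   → row E = row C − 1·row D = (11, 2, −3)   [check: 2·73 − 3·45 = 11]
  17 = 1·11 + 6   → row F = row D − 1·row E = (6, −3, 5)   [check: −3·73 + 5·45 = 6]
  11 = 1·6 + 5   → row G = row E − 1·row F = (5, 5, −8)   [check: 5·73 − 8·45 = 5]
  6 = 1·5 + 1   → row H = row F − 1·row G = (1, −8, 13)   [check: −8·73 + 13·45 = 1]
  5 = 5·1 + 0   → remainder 0, stop. gcd = 1 (last nonzero row H).
The gcd is 1, so 45 is invertible mod 73. The last nonzero row gives −8·73 + 13·45 = 1, so t = 13. So 45^(−1) ≡ 13 (mod 73). Verify: 45 · 13 = 585 ≡ 1 (mod 73). ✓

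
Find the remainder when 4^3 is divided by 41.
Use repeated squaring. Binary(3) = 11. Walk through the bits of the exponent 3 left-to-right: at each bit after the leading one, square the running value, then multiply by 4 if the bit is 1 (always reducing mod 41):
  bit 1 = 1 (leading): start with 4.
  bit 2 = 1: square 4^2 = 16; bit is 1, so multiply 16·4 = 64 ≡ 23 (mod 41).
Final value: 4^3 ≡ 23 (mod 41).

Final answer: 23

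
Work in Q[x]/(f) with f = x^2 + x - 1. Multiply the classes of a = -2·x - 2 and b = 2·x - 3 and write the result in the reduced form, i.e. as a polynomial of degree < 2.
First multiply in Q[x] without reducing: a · b = -4·x^2 + 2·x + 6. Now divide by f(x) = x^2 + x - 1, eliminating the leading term at each step:
  leading term -4·x^2: subtract (-4)·f(x) = -4·x^2 - 4·x + 4, leaving 6·x + 2
The degree is now < 2, so this is the remainder. Hence a · b ≡ 6·x + 2 in Q[x]/(f).

Final answer: a · b ≡ 6·x + 2 (mod f(x))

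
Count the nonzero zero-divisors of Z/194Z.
In Z/194Z each nonzero element is either a unit (gcd with 194 is 1) or a zero-divisor (gcd > 1). The number of units is φ(194): factorise 194 = 2 · 97, so φ(194) = (2 − 1) · (97 − 1) = 1 · 96 = 96. The nonzero elements number 194 − 1 = 193. Hence the nonzero zero-divisors number 193 − 96 = 97.

Final answer: Z/194Z has 97 nonzero zero-divisors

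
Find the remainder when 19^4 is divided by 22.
15

Use repeated squaring. Binary(4) = 100. Walk through the bits of the exponent 4 left-to-right: at each bit after the leading one, square the running value, then multiply by 19 if the bit is 1 (always reducing mod 22):
  bit 1 = 1 (leading): start with 19.
  bit 2 = 0: square 19^2 = 361 ≡ 9 (mod 22).
  bit 3 = 0: square 9^2 = 81 ≡ 15 (mod 22).
Final value: 19^4 ≡ 15 (mod 22).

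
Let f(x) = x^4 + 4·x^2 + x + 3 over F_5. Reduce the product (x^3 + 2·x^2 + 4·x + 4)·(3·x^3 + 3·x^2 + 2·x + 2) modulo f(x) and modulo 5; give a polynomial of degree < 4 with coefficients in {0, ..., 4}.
a · b ≡ x^3 + 4·x^2 + x + 4 (mod f(x))

Multiply as integer polynomials: a · b = 3·x^6 + 9·x^5 + 20·x^4 + 30·x^3 + 24·x^2 + 16·x + 8. Reducing coefficients mod 5: a · b ≡ 3·x^6 + 4·x^5 + 4·x^2 + x + 3. Now divide by f(x) = x^4 + 4·x^2 + x + 3 in F_5[x], eliminating the leading term at each step:
  leading term 3·x^6: subtract (3·x^2)·f(x) = 3·x^6 + 2·x^4 + 3·x^3 + 4·x^2, leaving 4·x^5 + 3·x^4 + 2·x^3 + x + 3 (coefficients mod 5)
  leading term 4·x^5: subtract (4·x)·f(x) = 4·x^5 + x^3 + 4·x^2 + 2·x, leaving 3·x^4 + x^3 + x^2 + 4·x + 3 (coefficients mod 5)
  leading term 3·x^4: subtract (3)·f(x) = 3·x^4 + 2·x^2 + 3·x + 4, leaving x^3 + 4·x^2 + x + 4 (coefficients mod 5)
The degree is now < 4, so this is the remainder. Hence a · b ≡ x^3 + 4·x^2 + x + 4 in F_5[x]/(f).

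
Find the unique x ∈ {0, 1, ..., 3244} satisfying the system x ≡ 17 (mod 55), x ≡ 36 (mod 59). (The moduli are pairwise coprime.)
x ≡ 567 (mod 3245); the representative in [0, 3245) is 567

The moduli 55, 59 are pairwise coprime, so by the CRT there is a unique solution mod 55·59 = 3245.
Solve by successive substitution. Start with x ≡ 17 (mod 55).
  Combine with x ≡ 36 (mod 59): write x = 17 + 55·t and require 17 + 55·t ≡ 36 (mod 59), i.e. 55·t ≡ 36 − 17 ≡ 19 (mod 59). Since 55^(−1) ≡ 44 (mod 59), t ≡ 44·19 ≡ 10 (mod 59). So x ≡ 17 + 55·10 = 567 (mod 3245).
Unique solution in [0, 3245): x = 567.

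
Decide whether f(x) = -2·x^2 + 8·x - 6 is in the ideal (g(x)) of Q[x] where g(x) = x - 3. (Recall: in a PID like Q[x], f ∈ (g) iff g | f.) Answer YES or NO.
In Q[x] the ideal (g) consists of all multiples of g, so f ∈ (g) iff g | f, i.e. iff the remainder of f on division by g is 0. Divide f by g (g is monic, so eliminate the leading term of the running remainder at each step):
  leading term -2·x^2: subtract (-2·x)·g(x) = -2·x^2 + 6·x, leaving 2·x - 6
  leading term 2·x: subtract (2)·g(x) = 2·x - 6, leaving 0
The remainder is 0, so f(x) = g(x) · h(x) with h(x) = 2 - 2·x. Hence g | f, i.e. f ∈ (g).

Final answer: YES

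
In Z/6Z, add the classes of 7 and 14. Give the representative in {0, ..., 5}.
3

Reduce the summands first: 7 ≡ 1, 14 ≡ 2 (mod 6), so 7 + 14 ≡ 1 + 2 (mod 6). 1 + 2 = 3; 3 = 0·6 + 3, so (7 + 14) mod 6 = 3.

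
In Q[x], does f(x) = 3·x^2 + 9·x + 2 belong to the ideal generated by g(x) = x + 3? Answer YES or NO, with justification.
NO

In Q[x] the ideal (g) consists of all multiples of g, so f ∈ (g) iff g | f, i.e. iff the remainder of f on division by g is 0. Divide f by g (g is monic, so eliminate the leading term of the running remainder at each step):
  leading term 3·x^2: subtract (3·x)·g(x) = 3·x^2 + 9·x, leaving 2
The remainder r(x) = 2 ≠ 0 (and deg r < deg g), so g ∤ f, i.e. f ∉ (g).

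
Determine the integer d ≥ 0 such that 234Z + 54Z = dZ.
In the PID Z, (a, b) is generated by gcd(a, b). Compute gcd(234, 54) with the extended Euclidean algorithm, tracking rows (r, s, t) with s·234 + t·54 = r:
  row A: (234, 1, 0)   [1·234 + 0·54 = 234]
  row B: (54, 0, 1)   [0·234 + 1·54 = 54]
  234 = 4·54 + 18   → row C = row A − 4·row B = (18, 1, −4)   [check: 1·234 − 4·54 = 18]
  54 = 3·18 + 0   → remainder 0, stop. gcd = 18 (last nonzero row C).
So gcd(234, 54) = 18, with Bézout identity 1·234 − 4·54 = 18. Containment (⊇): the Bézout identity exhibits 18 as an element of (234, 54), giving (18) ⊆ (234, 54). Containment (⊆): since 18 | 234 and 18 | 54 (234 = 18·13, 54 = 18·3), every Z-linear combination of 234 and 54 is divisible by 18, so (234, 54) ⊆ (18). Therefore (234, 54) = (18), d = 18.

Final answer: (234, 54) = (18); d = 18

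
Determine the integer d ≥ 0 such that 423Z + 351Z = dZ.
In the PID Z, (a, b) is generated by gcd(a, b). Compute gcd(423, 351) with the extended Euclidean algorithm, tracking rows (r, s, t) with s·423 + t·351 = r:
  row A: (423, 1, 0)   [1·423 + 0·351 = 423]
  row B: (351, 0, 1)   [0·423 + 1·351 = 351]
  423 = 1·351 + 72   → row C = row A − 1·row B = (72, 1, −1)   [check: 1·423 − 1·351 = 72]
  351 = 4·72 + 63   → row D = row B − 4·row C = (63, −4, 5)   [check: −4·423 + 5·351 = 63]
  72 = 1·63 + 9   → row E = row C − 1·row D = (9, 5, −6)   [check: 5·423 − 6·351 = 9]
  63 = 7·9 + 0   → remainder 0, stop. gcd = 9 (last nonzero row E).
So gcd(423, 351) = 9, with Bézout identity 5·423 − 6·351 = 9. Containment (⊇): the Bézout identity exhibits 9 as an element of (423, 351), giving (9) ⊆ (423, 351). Containment (⊆): since 9 | 423 and 9 | 351 (423 = 9·47, 351 = 9·39), every Z-linear combination of 423 and 351 is divisible by 9, so (423, 351) ⊆ (9). Therefore (423, 351) = (9), d = 9.

Final answer: (423, 351) = (9); d = 9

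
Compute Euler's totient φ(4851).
φ(4851) = 2520

φ is multiplicative, with φ(p^e) = p^e − p^(e−1). Factorise 4851 = 3^2 · 7^2 · 11. Then
  φ(4851) = (3^2 − 3^1) · (7^2 − 7^1) · (11 − 1) = 6 · 42 · 10 = 2520.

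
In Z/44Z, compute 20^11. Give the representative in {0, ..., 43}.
20

Use repeated squaring. Binary(11) = 1011. Walk through the bits of the exponent 11 left-to-right: at each bit after the leading one, square the running value, then multiply by 20 if the bit is 1 (always reducing mod 44):
  bit 1 = 1 (leading): start with 20.
  bit 2 = 0: square 20^2 = 400 ≡ 4 (mod 44).
  bit 3 = 1: square 4^2 = 16; bit is 1, so multiply 16·20 = 320 ≡ 12 (mod 44).
  bit 4 = 1: square 12^2 = 144 ≡ 12; bit is 1, so multiply 12·20 = 240 ≡ 20 (mod 44).
Final value: 20^11 ≡ 20 (mod 44).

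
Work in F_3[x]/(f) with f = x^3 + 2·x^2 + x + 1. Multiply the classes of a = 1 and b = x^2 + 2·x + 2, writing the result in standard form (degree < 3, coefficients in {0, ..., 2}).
Multiply as integer polynomials: a · b = x^2 + 2·x + 2. Reducing coefficients mod 3: a · b ≡ x^2 + 2·x + 2. This already has degree < 3, so no reduction by f is needed. Hence a · b ≡ x^2 + 2·x + 2 in F_3[x]/(f).

Final answer: a · b ≡ x^2 + 2·x + 2 (mod f(x))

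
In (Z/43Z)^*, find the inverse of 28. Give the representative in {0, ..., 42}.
28^(−1) ≡ 20 (mod 43)

Apply the extended Euclidean algorithm to (43, 28), tracking rows (r, s, t) with s·43 + t·28 = r. Each division r_prev = q·r_cur + r_new produces the new row as (previous row) − q·(current row):
  row A: (43, 1, 0)   [1·43 + 0·28 = 43]
  row B: (28, 0, 1)   [0·43 + 1·28 = 28]
  43 = 1·28 + 15   → row C = row A − 1·row B = (15, 1, −1)   [check: 1·43 − 1·28 = 15]
  28 = 1·15 + 13   → row D = row B − 1·row C = (13, −1, 2)   [check: −1·43 + 2·28 = 13]
  15 = 1·13 + 2   → row E = row C − 1·row D = (2, 2, −3)   [check: 2·43 − 3·28 = 2]
  13 = 6·2 + 1   → row F = row D − 6·row E = (1, −13, 20)   [check: −13·43 + 20·28 = 1]
  2 = 2·1 + 0   → remainder 0, stop. gcd = 1 (last nonzero row F).
The gcd is 1, so 28 is invertible mod 43. The last nonzero row gives −13·43 + 20·28 = 1, so t = 20. So 28^(−1) ≡ 20 (mod 43). Verify: 28 · 20 = 560 ≡ 1 (mod 43). ✓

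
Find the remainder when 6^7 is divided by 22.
8

Use repeated squaring. Binary(7) = 111. Walk through the bits of the exponent 7 left-to-right: at each bit after the leading one, square the running value, then multiply by 6 if the bit is 1 (always reducing mod 22):
  bit 1 = 1 (leading): start with 6.
  bit 2 = 1: square 6^2 = 36 ≡ 14; bit is 1, so multiply 14·6 = 84 ≡ 18 (mod 22).
  bit 3 = 1: square 18^2 = 324 ≡ 16; bit is 1, so multiply 16·6 = 96 ≡ 8 (mod 22).
Final value: 6^7 ≡ 8 (mod 22).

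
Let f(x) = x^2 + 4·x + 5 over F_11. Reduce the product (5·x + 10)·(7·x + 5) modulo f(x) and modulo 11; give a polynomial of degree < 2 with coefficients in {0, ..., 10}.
a · b ≡ 10·x + 7 (mod f(x))

Multiply as integer polynomials: a · b = 35·x^2 + 95·x + 50. Reducing coefficients mod 11: a · b ≡ 2·x^2 + 7·x + 6. Now divide by f(x) = x^2 + 4·x + 5 in F_11[x], eliminating the leading term at each step:
  leading term 2·x^2: subtract (2)·f(x) = 2·x^2 + 8·x + 10, leaving 10·x + 7 (coefficients mod 11)
The degree is now < 2, so this is the remainder. Hence a · b ≡ 10·x + 7 in F_11[x]/(f).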